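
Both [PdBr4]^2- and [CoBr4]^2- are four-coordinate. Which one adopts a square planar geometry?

[PdBr4]^2-

For [PdBr4]^2-: Each bromide is −1; balancing the −2 overall charge requires Pd(II). Pd sits in group 10, so the d-electron count is 10 − 2 = 8. A 4d d⁸ ion has a large crystal-field splitting; square planar leaves the high-energy d_{x²−y²} orbital empty and maximises CFSE. → square planar.
For [CoBr4]^2-: Summing ligand charges against the −2 overall charge gives an oxidation state of +2 for cobalt. Group 9 minus oxidation state 2 gives a d⁷ configuration. For a high-spin 3d d⁷ ion with weak-field ligands the small Δₜ gives little square-planar CFSE advantage, so four ligands adopt the sterically favoured tetrahedral geometry. → tetrahedral.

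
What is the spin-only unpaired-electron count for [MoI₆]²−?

Each iodide is −1; balancing the −2 overall charge requires Mo(IV).
Molybdenum is a group-6 element; Mo(IV) is therefore d².
In an octahedral field the d² configuration is t₂g²e_g⁰ (only one arrangement possible), giving 2 unpaired electrons.

2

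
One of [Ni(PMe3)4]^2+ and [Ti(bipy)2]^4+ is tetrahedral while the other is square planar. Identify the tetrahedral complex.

[Ti(bipy)2]^4+

For [Ni(PMe3)4]^2+: Summing ligand charges against the +2 overall charge gives an oxidation state of +2 for nickel. Nickel is a group-10 element; Ni(II) is therefore d⁸. Trimethylphosphine is a strong-field ligand (high in the spectrochemical series). A 3d d⁸ ion with strong-field ligands gains enough CFSE to favour square planar over tetrahedral. → square planar.
For [Ti(bipy)2]^4+: Summing ligand charges against the +4 overall charge gives an oxidation state of +4 for titanium. Titanium is a group-4 element; Ti(IV) is therefore d⁰. A d⁰ ion has no crystal-field stabilisation preference between square planar and tetrahedral, so four ligands adopt the sterically favoured tetrahedral geometry. → tetrahedral.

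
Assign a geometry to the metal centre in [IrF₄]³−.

square planar

Summing ligand charges against the −3 overall charge gives an oxidation state of +1 for iridium.
Ir sits in group 9, so the d-electron count is 9 − 1 = 8.
Coordination number: 4.
A 5d d⁸ ion has a large crystal-field splitting; square planar leaves the high-energy d_{x²−y²} orbital empty and maximises CFSE.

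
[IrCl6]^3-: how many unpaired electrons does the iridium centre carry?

Each chloride is −1; balancing the −3 overall charge requires Ir(III).
Ir sits in group 9, so the d-electron count is 9 − 3 = 6.
The spin state decides the count: a 5d ion has a large Δₒ and is invariably low-spin.
An octahedral low-spin d⁶ ion is t₂g⁶e_g⁰, giving 0 unpaired electrons.

0 unpaired electrons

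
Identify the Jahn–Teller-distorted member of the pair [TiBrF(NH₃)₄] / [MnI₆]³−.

[MnI₆]³−

[TiBrF(NH₃)₄]: Each bromide is −1; each fluoride is −1; ammonia is neutral; balancing the 0 overall charge requires Ti(II). Titanium is a group-4 element; Ti(II) is therefore d². The d² configuration leaves the e_g set evenly filled (or empty) — no strong Jahn–Teller driving force.
[MnI₆]³−: Ligand charges: each iodide is −1. With an overall charge of −3 the manganese centre must be in the +3 oxidation state. Manganese is a group-7 element; Mn(III) is therefore d⁴. Iodide is a weak-field ligand for a first-row metal, so the complex is high-spin. The t₂g³e_g¹ (high-spin) configuration has an unevenly filled e_g set; the Jahn–Teller theorem predicts a tetragonal distortion (typically axial elongation) to lift the degeneracy.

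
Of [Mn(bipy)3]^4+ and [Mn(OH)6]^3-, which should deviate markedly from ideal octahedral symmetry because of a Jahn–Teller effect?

[Mn(OH)6]^3-

[Mn(bipy)3]^4+: Summing ligand charges against the +4 overall charge gives an oxidation state of +4 for manganese. Manganese is a group-7 element; Mn(IV) is therefore d³. The d³ configuration leaves the e_g set evenly filled (or empty) — no strong Jahn–Teller driving force.
[Mn(OH)6]^3-: Summing ligand charges against the −3 overall charge gives an oxidation state of +3 for manganese. Mn sits in group 7, so the d-electron count is 7 − 3 = 4. Hydroxide is a weak-field ligand for a first-row metal, so the complex is high-spin. The t₂g³e_g¹ (high-spin) configuration has an unevenly filled e_g set; the Jahn–Teller theorem predicts a tetragonal distortion (typically axial elongation) to lift the degeneracy.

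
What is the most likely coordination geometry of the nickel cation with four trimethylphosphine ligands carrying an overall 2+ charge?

square planar

Ligand charges: trimethylphosphine is neutral. With an overall charge of +2 the nickel centre must be in the +2 oxidation state.
Nickel is a group-10 element; Ni(II) is therefore d⁸.
Coordination number: 4.
Trimethylphosphine is a strong-field ligand (high in the spectrochemical series).
A 3d d⁸ ion with strong-field ligands gains enough CFSE to favour square planar over tetrahedral.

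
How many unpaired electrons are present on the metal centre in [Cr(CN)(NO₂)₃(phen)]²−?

Summing ligand charges against the −2 overall charge gives an oxidation state of +2 for chromium.
Chromium is a group-6 element; Cr(II) is therefore d⁴.
Counting donor atoms: 1×cyanide (monodentate) → 1 donor; 3×nitro (N-bound nitrite) (monodentate) → 3 donors; 1×1,10-phenanthroline (bidentate) → 2 donors. Coordination number = 6.
The spin state decides the count: Cyanide and nitro (N-bound nitrite) are strong-field ligands (high in the spectrochemical series) for a first-row metal, so the complex is low-spin.
An octahedral low-spin d⁴ ion is t₂g⁴e_g⁰, giving 2 unpaired electrons.

2 unpaired electrons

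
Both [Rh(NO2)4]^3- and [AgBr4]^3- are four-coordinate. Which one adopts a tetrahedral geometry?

[AgBr4]^3-

For [Rh(NO2)4]^3-: Ligand charges: each nitro (N-bound nitrite) is −1. With an overall charge of −3 the rhodium centre must be in the +1 oxidation state. Rh sits in group 9, so the d-electron count is 9 − 1 = 8. A 4d d⁸ ion has a large crystal-field splitting; square planar leaves the high-energy d_{x²−y²} orbital empty and maximises CFSE. → square planar.
For [AgBr4]^3-: Summing ligand charges against the −3 overall charge gives an oxidation state of +1 for silver. Silver is a group-11 element; Ag(I) is therefore d¹⁰. A d¹⁰ ion has no crystal-field stabilisation preference between square planar and tetrahedral, so four ligands adopt the sterically favoured tetrahedral geometry. → tetrahedral.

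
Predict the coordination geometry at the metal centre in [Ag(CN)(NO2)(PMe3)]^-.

Summing ligand charges against the −1 overall charge gives an oxidation state of +1 for silver.
Silver is a group-11 element; Ag(I) is therefore d¹⁰.
Coordination number: 3.
Three ligands around a d¹⁰ centre minimise repulsion in a trigonal-planar arrangement.

trigonal planar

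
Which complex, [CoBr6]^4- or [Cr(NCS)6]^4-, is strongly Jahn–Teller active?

[Cr(NCS)6]^4-

[CoBr6]^4-: Summing ligand charges against the −4 overall charge gives an oxidation state of +2 for cobalt. Group 9 minus oxidation state 2 gives a d⁷ configuration. Bromide is a weak-field ligand for a first-row metal, so the complex is high-spin. The d⁷ configuration leaves the e_g set evenly filled (or empty) — no strong Jahn–Teller driving force.
[Cr(NCS)6]^4-: Ligand charges: each isothiocyanate is −1. With an overall charge of −4 the chromium centre must be in the +2 oxidation state. Group 6 minus oxidation state 2 gives a d⁴ configuration. Isothiocyanate is a weak-field ligand for a first-row metal, so the complex is high-spin. The t₂g³e_g¹ (high-spin) configuration has an unevenly filled e_g set; the Jahn–Teller theorem predicts a tetragonal distortion (typically axial elongation) to lift the degeneracy.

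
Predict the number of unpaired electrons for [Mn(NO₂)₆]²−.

Summing ligand charges against the −2 overall charge gives an oxidation state of +4 for manganese.
Group 7 minus oxidation state 4 gives a d³ configuration.
In an octahedral field the d³ configuration is t₂g³e_g⁰ (only one arrangement possible), giving 3 unpaired electrons.

3 unpaired electrons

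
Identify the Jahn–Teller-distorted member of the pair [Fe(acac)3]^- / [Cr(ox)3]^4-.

[Fe(acac)3]^-: Each acetylacetonate is −1; balancing the −1 overall charge requires Fe(II). Iron is a group-8 element; Fe(II) is therefore d⁶. Acetylacetonate is a weak-field ligand for a first-row metal, so the complex is high-spin. The d⁶ configuration leaves the e_g set evenly filled (or empty) — no strong Jahn–Teller driving force.
[Cr(ox)3]^4-: Each oxalate is −2; balancing the −4 overall charge requires Cr(II). Chromium is a group-6 element; Cr(II) is therefore d⁴. Oxalate is a weak-field ligand for a first-row metal, so the complex is high-spin. The t₂g³e_g¹ (high-spin) configuration has an unevenly filled e_g set; the Jahn–Teller theorem predicts a tetragonal distortion (typically axial elongation) to lift the degeneracy.

[Cr(ox)3]^4-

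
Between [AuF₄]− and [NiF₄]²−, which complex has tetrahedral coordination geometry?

[NiF₄]²−

For [AuF₄]−: Ligand charges: each fluoride is −1. With an overall charge of −1 the gold centre must be in the +3 oxidation state. Gold is a group-11 element; Au(III) is therefore d⁸. A 5d d⁸ ion has a large crystal-field splitting; square planar leaves the high-energy d_{x²−y²} orbital empty and maximises CFSE. → square planar.
For [NiF₄]²−: Ligand charges: each fluoride is −1. With an overall charge of −2 the nickel centre must be in the +2 oxidation state. Group 10 minus oxidation state 2 gives a d⁸ configuration. Fluoride is a weak-field ligand. With weak-field ligands the CFSE gain from square planar is small, so a 3d d⁸ ion takes the sterically preferred tetrahedral geometry. → tetrahedral.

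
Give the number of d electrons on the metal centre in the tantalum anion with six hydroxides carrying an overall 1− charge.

Ligand charges: each hydroxide is −1. With an overall charge of −1 the tantalum centre must be in the +5 oxidation state.
Ta sits in group 5, so the d-electron count is 5 − 5 = 0.

d0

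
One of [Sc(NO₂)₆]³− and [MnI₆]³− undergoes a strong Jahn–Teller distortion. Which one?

[Sc(NO₂)₆]³−: Summing ligand charges against the −3 overall charge gives an oxidation state of +3 for scandium. Sc sits in group 3, so the d-electron count is 3 − 3 = 0. The d⁰ configuration leaves the e_g set evenly filled (or empty) — no strong Jahn–Teller driving force.
[MnI₆]³−: Ligand charges: each iodide is −1. With an overall charge of −3 the manganese centre must be in the +3 oxidation state. Manganese is a group-7 element; Mn(III) is therefore d⁴. Iodide is a weak-field ligand for a first-row metal, so the complex is high-spin. The t₂g³e_g¹ (high-spin) configuration has an unevenly filled e_g set; the Jahn–Teller theorem predicts a tetragonal distortion (typically axial elongation) to lift the degeneracy.

[MnI₆]³−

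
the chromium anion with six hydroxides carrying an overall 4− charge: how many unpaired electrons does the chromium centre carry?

Ligand charges: each hydroxide is −1. With an overall charge of −4 the chromium centre must be in the +2 oxidation state.
Cr sits in group 6, so the d-electron count is 6 − 2 = 4.
The spin state decides the count: Hydroxide is a weak-field ligand for a first-row metal, so the complex is high-spin.
An octahedral high-spin d⁴ ion is t₂g³e_g¹, giving 4 unpaired electrons.

4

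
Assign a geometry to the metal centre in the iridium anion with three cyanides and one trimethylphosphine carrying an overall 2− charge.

square planar

Each cyanide is −1; trimethylphosphine is neutral; balancing the −2 overall charge requires Ir(I).
Ir sits in group 9, so the d-electron count is 9 − 1 = 8.
Coordination number: 4.
A 5d d⁸ ion has a large crystal-field splitting; square planar leaves the high-energy d_{x²−y²} orbital empty and maximises CFSE.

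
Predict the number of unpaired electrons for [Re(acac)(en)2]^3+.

Ligand charges: each acetylacetonate is −1; ethylenediamine is neutral. With an overall charge of +3 the rhenium centre must be in the +4 oxidation state.
Re sits in group 7, so the d-electron count is 7 − 4 = 3.
Counting donor atoms: 1×acetylacetonate (bidentate) → 2 donors; 2×ethylenediamine (bidentate) → 4 donors. Coordination number = 6.
In an octahedral field the d³ configuration is t₂g³e_g⁰ (only one arrangement possible), giving 3 unpaired electrons.

3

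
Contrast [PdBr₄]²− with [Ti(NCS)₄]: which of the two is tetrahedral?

For [PdBr₄]²−: Each bromide is −1; balancing the −2 overall charge requires Pd(II). Pd sits in group 10, so the d-electron count is 10 − 2 = 8. A 4d d⁸ ion has a large crystal-field splitting; square planar leaves the high-energy d_{x²−y²} orbital empty and maximises CFSE. → square planar.
For [Ti(NCS)₄]: Summing ligand charges against the 0 overall charge gives an oxidation state of +4 for titanium. Group 4 minus oxidation state 4 gives a d⁰ configuration. A d⁰ ion has no crystal-field stabilisation preference between square planar and tetrahedral, so four ligands adopt the sterically favoured tetrahedral geometry. → tetrahedral.

[Ti(NCS)₄]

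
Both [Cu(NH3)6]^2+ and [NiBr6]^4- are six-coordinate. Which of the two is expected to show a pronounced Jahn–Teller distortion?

[Cu(NH3)6]^2+

[Cu(NH3)6]^2+: Summing ligand charges against the +2 overall charge gives an oxidation state of +2 for copper. Group 11 minus oxidation state 2 gives a d⁹ configuration. The t₂g⁶e_g³ configuration has an unevenly filled e_g set; the Jahn–Teller theorem predicts a tetragonal distortion (typically axial elongation) to lift the degeneracy.
[NiBr6]^4-: Ligand charges: each bromide is −1. With an overall charge of −4 the nickel centre must be in the +2 oxidation state. Ni sits in group 10, so the d-electron count is 10 − 2 = 8. The d⁸ configuration leaves the e_g set evenly filled (or empty) — no strong Jahn–Teller driving force.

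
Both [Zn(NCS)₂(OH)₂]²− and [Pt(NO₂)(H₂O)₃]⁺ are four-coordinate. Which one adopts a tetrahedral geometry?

For [Zn(NCS)₂(OH)₂]²−: Ligand charges: each isothiocyanate is −1; each hydroxide is −1. With an overall charge of −2 the zinc centre must be in the +2 oxidation state. Zn sits in group 12, so the d-electron count is 12 − 2 = 10. A d¹⁰ ion has no crystal-field stabilisation preference between square planar and tetrahedral, so four ligands adopt the sterically favoured tetrahedral geometry. → tetrahedral.
For [Pt(NO₂)(H₂O)₃]⁺: Summing ligand charges against the +1 overall charge gives an oxidation state of +2 for platinum. Platinum is a group-10 element; Pt(II) is therefore d⁸. A 5d d⁸ ion has a large crystal-field splitting; square planar leaves the high-energy d_{x²−y²} orbital empty and maximises CFSE. → square planar.

[Zn(NCS)₂(OH)₂]²−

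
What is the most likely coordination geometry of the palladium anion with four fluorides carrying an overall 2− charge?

square planar

Each fluoride is −1; balancing the −2 overall charge requires Pd(II).
Palladium is a group-10 element; Pd(II) is therefore d⁸.
Coordination number: 4.
A 4d d⁸ ion has a large crystal-field splitting; square planar leaves the high-energy d_{x²−y²} orbital empty and maximises CFSE.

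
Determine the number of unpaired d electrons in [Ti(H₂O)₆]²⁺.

2

Water is neutral; balancing the +2 overall charge requires Ti(II).
Titanium is a group-4 element; Ti(II) is therefore d².
In an octahedral field the d² configuration is t₂g²e_g⁰ (only one arrangement possible), giving 2 unpaired electrons.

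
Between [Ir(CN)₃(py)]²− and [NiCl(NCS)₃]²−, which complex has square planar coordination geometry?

[Ir(CN)₃(py)]²−

For [Ir(CN)₃(py)]²−: Summing ligand charges against the −2 overall charge gives an oxidation state of +1 for iridium. Group 9 minus oxidation state 1 gives a d⁸ configuration. A 5d d⁸ ion has a large crystal-field splitting; square planar leaves the high-energy d_{x²−y²} orbital empty and maximises CFSE. → square planar.
For [NiCl(NCS)₃]²−: Ligand charges: each chloride is −1; each isothiocyanate is −1. With an overall charge of −2 the nickel centre must be in the +2 oxidation state. Nickel is a group-10 element; Ni(II) is therefore d⁸. Chloride and isothiocyanate are weak-field ligands. With weak-field ligands the CFSE gain from square planar is small, so a 3d d⁸ ion takes the sterically preferred tetrahedral geometry. → tetrahedral.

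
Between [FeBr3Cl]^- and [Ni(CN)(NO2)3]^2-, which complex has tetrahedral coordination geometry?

[FeBr3Cl]^-

For [FeBr3Cl]^-: Summing ligand charges against the −1 overall charge gives an oxidation state of +3 for iron. Fe sits in group 8, so the d-electron count is 8 − 3 = 5. A high-spin d⁵ ion has zero CFSE in either geometry, so four ligands adopt the sterically favoured tetrahedral geometry. → tetrahedral.
For [Ni(CN)(NO2)3]^2-: Ligand charges: each cyanide is −1; each nitro (N-bound nitrite) is −1. With an overall charge of −2 the nickel centre must be in the +2 oxidation state. Ni sits in group 10, so the d-electron count is 10 − 2 = 8. Cyanide and nitro (N-bound nitrite) are strong-field ligands (high in the spectrochemical series). A 3d d⁸ ion with strong-field ligands gains enough CFSE to favour square planar over tetrahedral. → square planar.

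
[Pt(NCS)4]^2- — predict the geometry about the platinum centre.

square planar

Summing ligand charges against the −2 overall charge gives an oxidation state of +2 for platinum.
Group 10 minus oxidation state 2 gives a d⁸ configuration.
With 4 monodentate ligands the coordination number is 4.
A 5d d⁸ ion has a large crystal-field splitting; square planar leaves the high-energy d_{x²−y²} orbital empty and maximises CFSE.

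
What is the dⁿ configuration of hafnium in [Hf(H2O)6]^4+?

d0

Water is neutral; balancing the +4 overall charge requires Hf(IV).
Group 4 minus oxidation state 4 gives a d⁰ configuration.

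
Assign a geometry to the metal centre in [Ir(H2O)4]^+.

Summing ligand charges against the +1 overall charge gives an oxidation state of +1 for iridium.
Iridium is a group-9 element; Ir(I) is therefore d⁸.
Coordination number: 4.
A 5d d⁸ ion has a large crystal-field splitting; square planar leaves the high-energy d_{x²−y²} orbital empty and maximises CFSE.

square planar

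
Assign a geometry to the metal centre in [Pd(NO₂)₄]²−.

Summing ligand charges against the −2 overall charge gives an oxidation state of +2 for palladium.
Group 10 minus oxidation state 2 gives a d⁸ configuration.
Coordination number: 4.
A 4d d⁸ ion has a large crystal-field splitting; square planar leaves the high-energy d_{x²−y²} orbital empty and maximises CFSE.

square planar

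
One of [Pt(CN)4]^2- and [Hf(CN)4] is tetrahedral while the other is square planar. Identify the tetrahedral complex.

For [Pt(CN)4]^2-: Summing ligand charges against the −2 overall charge gives an oxidation state of +2 for platinum. Pt sits in group 10, so the d-electron count is 10 − 2 = 8. A 5d d⁸ ion has a large crystal-field splitting; square planar leaves the high-energy d_{x²−y²} orbital empty and maximises CFSE. → square planar.
For [Hf(CN)4]: Summing ligand charges against the 0 overall charge gives an oxidation state of +4 for hafnium. Hf sits in group 4, so the d-electron count is 4 − 4 = 0. A d⁰ ion has no crystal-field stabilisation preference between square planar and tetrahedral, so four ligands adopt the sterically favoured tetrahedral geometry. → tetrahedral.

[Hf(CN)4]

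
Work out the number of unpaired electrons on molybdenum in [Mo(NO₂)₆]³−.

Ligand charges: each nitro (N-bound nitrite) is −1. With an overall charge of −3 the molybdenum centre must be in the +3 oxidation state.
Molybdenum is a group-6 element; Mo(III) is therefore d³.
In an octahedral field the d³ configuration is t₂g³e_g⁰ (only one arrangement possible), giving 3 unpaired electrons.

3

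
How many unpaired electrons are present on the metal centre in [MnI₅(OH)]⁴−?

5

Summing ligand charges against the −4 overall charge gives an oxidation state of +2 for manganese.
Group 7 minus oxidation state 2 gives a d⁵ configuration.
The spin state decides the count: Hydroxide and iodide are weak-field ligands for a first-row metal, so the complex is high-spin.
An octahedral high-spin d⁵ ion is t₂g³e_g², giving 5 unpaired electrons.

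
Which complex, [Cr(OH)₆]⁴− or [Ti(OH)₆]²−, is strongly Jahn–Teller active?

[Cr(OH)₆]⁴−: Each hydroxide is −1; balancing the −4 overall charge requires Cr(II). Cr sits in group 6, so the d-electron count is 6 − 2 = 4. Hydroxide is a weak-field ligand for a first-row metal, so the complex is high-spin. The t₂g³e_g¹ (high-spin) configuration has an unevenly filled e_g set; the Jahn–Teller theorem predicts a tetragonal distortion (typically axial elongation) to lift the degeneracy.
[Ti(OH)₆]²−: Each hydroxide is −1; balancing the −2 overall charge requires Ti(IV). Group 4 minus oxidation state 4 gives a d⁰ configuration. The d⁰ configuration leaves the e_g set evenly filled (or empty) — no strong Jahn–Teller driving force.

[Cr(OH)₆]⁴−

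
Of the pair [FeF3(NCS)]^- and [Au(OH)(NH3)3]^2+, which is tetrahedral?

[FeF3(NCS)]^-

For [FeF3(NCS)]^-: Ligand charges: each fluoride is −1; each isothiocyanate is −1. With an overall charge of −1 the iron centre must be in the +3 oxidation state. Iron is a group-8 element; Fe(III) is therefore d⁵. A high-spin d⁵ ion has zero CFSE in either geometry, so four ligands adopt the sterically favoured tetrahedral geometry. → tetrahedral.
For [Au(OH)(NH3)3]^2+: Summing ligand charges against the +2 overall charge gives an oxidation state of +3 for gold. Group 11 minus oxidation state 3 gives a d⁸ configuration. A 5d d⁸ ion has a large crystal-field splitting; square planar leaves the high-energy d_{x²−y²} orbital empty and maximises CFSE. → square planar.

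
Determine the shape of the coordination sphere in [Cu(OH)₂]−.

Ligand charges: each hydroxide is −1. With an overall charge of −1 the copper centre must be in the +1 oxidation state.
Copper is a group-11 element; Cu(I) is therefore d¹⁰.
With 2 monodentate ligands the coordination number is 2.
A d¹⁰ ion with only two ligands adopts a linear arrangement (sp hybridisation; no CFSE preference).

linear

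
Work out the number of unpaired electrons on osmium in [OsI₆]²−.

2 unpaired electrons

Each iodide is −1; balancing the −2 overall charge requires Os(IV).
Osmium is a group-8 element; Os(IV) is therefore d⁴.
The spin state decides the count: a 5d ion has a large Δₒ and is invariably low-spin.
An octahedral low-spin d⁴ ion is t₂g⁴e_g⁰, giving 2 unpaired electrons.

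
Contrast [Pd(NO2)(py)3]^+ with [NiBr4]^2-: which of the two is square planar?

[Pd(NO2)(py)3]^+

For [Pd(NO2)(py)3]^+: Summing ligand charges against the +1 overall charge gives an oxidation state of +2 for palladium. Group 10 minus oxidation state 2 gives a d⁸ configuration. A 4d d⁸ ion has a large crystal-field splitting; square planar leaves the high-energy d_{x²−y²} orbital empty and maximises CFSE. → square planar.
For [NiBr4]^2-: Each bromide is −1; balancing the −2 overall charge requires Ni(II). Nickel is a group-10 element; Ni(II) is therefore d⁸. Bromide is a weak-field ligand. With weak-field ligands the CFSE gain from square planar is small, so a 3d d⁸ ion takes the sterically preferred tetrahedral geometry. → tetrahedral.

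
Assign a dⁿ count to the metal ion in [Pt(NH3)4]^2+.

Summing ligand charges against the +2 overall charge gives an oxidation state of +2 for platinum.
Group 10 minus oxidation state 2 gives a d⁸ configuration.

d8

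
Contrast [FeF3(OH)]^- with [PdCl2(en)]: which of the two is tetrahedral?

For [FeF3(OH)]^-: Summing ligand charges against the −1 overall charge gives an oxidation state of +3 for iron. Fe sits in group 8, so the d-electron count is 8 − 3 = 5. A high-spin d⁵ ion has zero CFSE in either geometry, so four ligands adopt the sterically favoured tetrahedral geometry. → tetrahedral.
For [PdCl2(en)]: Summing ligand charges against the 0 overall charge gives an oxidation state of +2 for palladium. Palladium is a group-10 element; Pd(II) is therefore d⁸. A 4d d⁸ ion has a large crystal-field splitting; square planar leaves the high-energy d_{x²−y²} orbital empty and maximises CFSE. → square planar.

[FeF3(OH)]^-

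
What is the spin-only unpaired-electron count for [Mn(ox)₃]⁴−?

5 unpaired electrons

Each oxalate is −2; balancing the −4 overall charge requires Mn(II).
Mn sits in group 7, so the d-electron count is 7 − 2 = 5.
Counting donor atoms: 3×oxalate (bidentate) → 6 donors. Coordination number = 6.
The spin state decides the count: Oxalate is a weak-field ligand for a first-row metal, so the complex is high-spin.
An octahedral high-spin d⁵ ion is t₂g³e_g², giving 5 unpaired electrons.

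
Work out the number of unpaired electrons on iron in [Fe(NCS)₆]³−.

Summing ligand charges against the −3 overall charge gives an oxidation state of +3 for iron.
Iron is a group-8 element; Fe(III) is therefore d⁵.
The spin state decides the count: Isothiocyanate is a weak-field ligand for a first-row metal, so the complex is high-spin.
An octahedral high-spin d⁵ ion is t₂g³e_g², giving 5 unpaired electrons.

5 unpaired electrons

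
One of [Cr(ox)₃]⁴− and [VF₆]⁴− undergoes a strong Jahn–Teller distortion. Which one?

[Cr(ox)₃]⁴−

[Cr(ox)₃]⁴−: Each oxalate is −2; balancing the −4 overall charge requires Cr(II). Chromium is a group-6 element; Cr(II) is therefore d⁴. Oxalate is a weak-field ligand for a first-row metal, so the complex is high-spin. The t₂g³e_g¹ (high-spin) configuration has an unevenly filled e_g set; the Jahn–Teller theorem predicts a tetragonal distortion (typically axial elongation) to lift the degeneracy.
[VF₆]⁴−: Each fluoride is −1; balancing the −4 overall charge requires V(II). V sits in group 5, so the d-electron count is 5 − 2 = 3. The d³ configuration leaves the e_g set evenly filled (or empty) — no strong Jahn–Teller driving force.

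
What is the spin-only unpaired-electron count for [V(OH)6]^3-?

Summing ligand charges against the −3 overall charge gives an oxidation state of +3 for vanadium.
Group 5 minus oxidation state 3 gives a d² configuration.
In an octahedral field the d² configuration is t₂g²e_g⁰ (only one arrangement possible), giving 2 unpaired electrons.

2 unpaired electrons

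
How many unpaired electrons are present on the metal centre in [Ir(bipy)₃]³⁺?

0 unpaired electrons

Summing ligand charges against the +3 overall charge gives an oxidation state of +3 for iridium.
Iridium is a group-9 element; Ir(III) is therefore d⁶.
Counting donor atoms: 3×2,2′-bipyridine (bidentate) → 6 donors. Coordination number = 6.
The spin state decides the count: a 5d ion has a large Δₒ and is invariably low-spin.
An octahedral low-spin d⁶ ion is t₂g⁶e_g⁰, giving 0 unpaired electrons.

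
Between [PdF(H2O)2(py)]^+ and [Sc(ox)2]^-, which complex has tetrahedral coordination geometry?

For [PdF(H2O)2(py)]^+: Summing ligand charges against the +1 overall charge gives an oxidation state of +2 for palladium. Palladium is a group-10 element; Pd(II) is therefore d⁸. A 4d d⁸ ion has a large crystal-field splitting; square planar leaves the high-energy d_{x²−y²} orbital empty and maximises CFSE. → square planar.
For [Sc(ox)2]^-: Summing ligand charges against the −1 overall charge gives an oxidation state of +3 for scandium. Group 3 minus oxidation state 3 gives a d⁰ configuration. A d⁰ ion has no crystal-field stabilisation preference between square planar and tetrahedral, so four ligands adopt the sterically favoured tetrahedral geometry. → tetrahedral.

[Sc(ox)2]^-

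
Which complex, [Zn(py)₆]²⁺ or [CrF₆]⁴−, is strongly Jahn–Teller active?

[CrF₆]⁴−

[Zn(py)₆]²⁺: Ligand charges: pyridine is neutral. With an overall charge of +2 the zinc centre must be in the +2 oxidation state. Zinc is a group-12 element; Zn(II) is therefore d¹⁰. The d¹⁰ configuration leaves the e_g set evenly filled (or empty) — no strong Jahn–Teller driving force.
[CrF₆]⁴−: Each fluoride is −1; balancing the −4 overall charge requires Cr(II). Chromium is a group-6 element; Cr(II) is therefore d⁴. Fluoride is a weak-field ligand for a first-row metal, so the complex is high-spin. The t₂g³e_g¹ (high-spin) configuration has an unevenly filled e_g set; the Jahn–Teller theorem predicts a tetragonal distortion (typically axial elongation) to lift the degeneracy.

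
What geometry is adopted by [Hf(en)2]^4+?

Summing ligand charges against the +4 overall charge gives an oxidation state of +4 for hafnium.
Hf sits in group 4, so the d-electron count is 4 − 4 = 0.
Counting donor atoms: 2×ethylenediamine (bidentate) → 4 donors. Coordination number = 4.
A d⁰ ion has no crystal-field stabilisation preference between square planar and tetrahedral, so four ligands adopt the sterically favoured tetrahedral geometry.

tetrahedral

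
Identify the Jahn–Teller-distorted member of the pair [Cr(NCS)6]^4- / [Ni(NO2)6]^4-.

[Cr(NCS)6]^4-: Summing ligand charges against the −4 overall charge gives an oxidation state of +2 for chromium. Group 6 minus oxidation state 2 gives a d⁴ configuration. Isothiocyanate is a weak-field ligand for a first-row metal, so the complex is high-spin. The t₂g³e_g¹ (high-spin) configuration has an unevenly filled e_g set; the Jahn–Teller theorem predicts a tetragonal distortion (typically axial elongation) to lift the degeneracy.
[Ni(NO2)6]^4-: Each nitro (N-bound nitrite) is −1; balancing the −4 overall charge requires Ni(II). Ni sits in group 10, so the d-electron count is 10 − 2 = 8. The d⁸ configuration leaves the e_g set evenly filled (or empty) — no strong Jahn–Teller driving force.

[Cr(NCS)6]^4-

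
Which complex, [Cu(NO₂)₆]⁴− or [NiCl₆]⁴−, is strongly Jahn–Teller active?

[Cu(NO₂)₆]⁴−: Ligand charges: each nitro (N-bound nitrite) is −1. With an overall charge of −4 the copper centre must be in the +2 oxidation state. Group 11 minus oxidation state 2 gives a d⁹ configuration. The t₂g⁶e_g³ configuration has an unevenly filled e_g set; the Jahn–Teller theorem predicts a tetragonal distortion (typically axial elongation) to lift the degeneracy.
[NiCl₆]⁴−: Summing ligand charges against the −4 overall charge gives an oxidation state of +2 for nickel. Nickel is a group-10 element; Ni(II) is therefore d⁸. The d⁸ configuration leaves the e_g set evenly filled (or empty) — no strong Jahn–Teller driving force.

[Cu(NO₂)₆]⁴−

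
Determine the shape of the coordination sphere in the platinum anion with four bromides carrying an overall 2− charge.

Summing ligand charges against the −2 overall charge gives an oxidation state of +2 for platinum.
Group 10 minus oxidation state 2 gives a d⁸ configuration.
With 4 monodentate ligands the coordination number is 4.
A 5d d⁸ ion has a large crystal-field splitting; square planar leaves the high-energy d_{x²−y²} orbital empty and maximises CFSE.

square planar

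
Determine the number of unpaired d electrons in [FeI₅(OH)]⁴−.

4

Ligand charges: each iodide is −1; each hydroxide is −1. With an overall charge of −4 the iron centre must be in the +2 oxidation state.
Group 8 minus oxidation state 2 gives a d⁶ configuration.
The spin state decides the count: Hydroxide and iodide are weak-field ligands for a first-row metal, so the complex is high-spin.
An octahedral high-spin d⁶ ion is t₂g⁴e_g², giving 4 unpaired electrons.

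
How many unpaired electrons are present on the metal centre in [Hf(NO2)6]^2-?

Each nitro (N-bound nitrite) is −1; balancing the −2 overall charge requires Hf(IV).
Hf sits in group 4, so the d-electron count is 4 − 4 = 0.
In an octahedral field the d⁰ configuration is t₂g⁰e_g⁰, giving 0 unpaired electrons.

0 unpaired electrons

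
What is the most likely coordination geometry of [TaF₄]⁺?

Each fluoride is −1; balancing the +1 overall charge requires Ta(V).
Ta sits in group 5, so the d-electron count is 5 − 5 = 0.
Coordination number: 4.
A d⁰ ion has no crystal-field stabilisation preference between square planar and tetrahedral, so four ligands adopt the sterically favoured tetrahedral geometry.

tetrahedral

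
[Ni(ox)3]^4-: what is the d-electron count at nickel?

Ligand charges: each oxalate is −2. With an overall charge of −4 the nickel centre must be in the +2 oxidation state.
Ni sits in group 10, so the d-electron count is 10 − 2 = 8.

d8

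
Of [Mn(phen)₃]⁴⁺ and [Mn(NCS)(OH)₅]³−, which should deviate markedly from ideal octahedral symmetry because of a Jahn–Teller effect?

[Mn(NCS)(OH)₅]³−

[Mn(phen)₃]⁴⁺: Summing ligand charges against the +4 overall charge gives an oxidation state of +4 for manganese. Mn sits in group 7, so the d-electron count is 7 − 4 = 3. The d³ configuration leaves the e_g set evenly filled (or empty) — no strong Jahn–Teller driving force.
[Mn(NCS)(OH)₅]³−: Each isothiocyanate is −1; each hydroxide is −1; balancing the −3 overall charge requires Mn(III). Group 7 minus oxidation state 3 gives a d⁴ configuration. Hydroxide and isothiocyanate are weak-field ligands for a first-row metal, so the complex is high-spin. The t₂g³e_g¹ (high-spin) configuration has an unevenly filled e_g set; the Jahn–Teller theorem predicts a tetragonal distortion (typically axial elongation) to lift the degeneracy.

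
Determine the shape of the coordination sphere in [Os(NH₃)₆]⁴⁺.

octahedral

Summing ligand charges against the +4 overall charge gives an oxidation state of +4 for osmium.
Os sits in group 8, so the d-electron count is 8 − 4 = 4.
With 6 monodentate ligands the coordination number is 6.
Six donors around a single metal centre give an octahedral coordination sphere.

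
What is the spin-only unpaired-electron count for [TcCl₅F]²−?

3 unpaired electrons

Each chloride is −1; each fluoride is −1; balancing the −2 overall charge requires Tc(IV).
Group 7 minus oxidation state 4 gives a d³ configuration.
In an octahedral field the d³ configuration is t₂g³e_g⁰ (only one arrangement possible), giving 3 unpaired electrons.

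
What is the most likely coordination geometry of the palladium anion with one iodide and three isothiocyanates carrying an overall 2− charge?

square planar

Ligand charges: each iodide is −1; each isothiocyanate is −1. With an overall charge of −2 the palladium centre must be in the +2 oxidation state.
Palladium is a group-10 element; Pd(II) is therefore d⁸.
Coordination number: 4.
A 4d d⁸ ion has a large crystal-field splitting; square planar leaves the high-energy d_{x²−y²} orbital empty and maximises CFSE.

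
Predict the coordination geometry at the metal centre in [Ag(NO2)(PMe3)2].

Each nitro (N-bound nitrite) is −1; trimethylphosphine is neutral; balancing the 0 overall charge requires Ag(I).
Silver is a group-11 element; Ag(I) is therefore d¹⁰.
With 3 monodentate ligands the coordination number is 3.
Three ligands around a d¹⁰ centre minimise repulsion in a trigonal-planar arrangement.

trigonal planar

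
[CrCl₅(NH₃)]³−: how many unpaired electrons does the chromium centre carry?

4

Ligand charges: each chloride is −1; ammonia is neutral. With an overall charge of −3 the chromium centre must be in the +2 oxidation state.
Cr sits in group 6, so the d-electron count is 6 − 2 = 4.
The spin state decides the count: Chloride is a weak-field ligand for a first-row metal, so the complex is high-spin.
An octahedral high-spin d⁴ ion is t₂g³e_g¹, giving 4 unpaired electrons.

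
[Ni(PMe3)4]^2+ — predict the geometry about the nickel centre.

square planar

Trimethylphosphine is neutral; balancing the +2 overall charge requires Ni(II).
Nickel is a group-10 element; Ni(II) is therefore d⁸.
With 4 monodentate ligands the coordination number is 4.
Trimethylphosphine is a strong-field ligand (high in the spectrochemical series).
A 3d d⁸ ion with strong-field ligands gains enough CFSE to favour square planar over tetrahedral.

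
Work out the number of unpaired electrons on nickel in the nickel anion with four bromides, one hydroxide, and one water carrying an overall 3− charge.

2

Summing ligand charges against the −3 overall charge gives an oxidation state of +2 for nickel.
Group 10 minus oxidation state 2 gives a d⁸ configuration.
In an octahedral field the d⁸ configuration is t₂g⁶e_g² (only one arrangement possible), giving 2 unpaired electrons.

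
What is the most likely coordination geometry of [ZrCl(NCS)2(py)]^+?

tetrahedral

Each chloride is −1; each isothiocyanate is −1; pyridine is neutral; balancing the +1 overall charge requires Zr(IV).
Zirconium is a group-4 element; Zr(IV) is therefore d⁰.
Coordination number: 4.
A d⁰ ion has no crystal-field stabilisation preference between square planar and tetrahedral, so four ligands adopt the sterically favoured tetrahedral geometry.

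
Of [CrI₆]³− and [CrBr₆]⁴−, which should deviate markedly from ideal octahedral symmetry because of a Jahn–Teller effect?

[CrBr₆]⁴−

[CrI₆]³−: Ligand charges: each iodide is −1. With an overall charge of −3 the chromium centre must be in the +3 oxidation state. Chromium is a group-6 element; Cr(III) is therefore d³. The d³ configuration leaves the e_g set evenly filled (or empty) — no strong Jahn–Teller driving force.
[CrBr₆]⁴−: Ligand charges: each bromide is −1. With an overall charge of −4 the chromium centre must be in the +2 oxidation state. Cr sits in group 6, so the d-electron count is 6 − 2 = 4. Bromide is a weak-field ligand for a first-row metal, so the complex is high-spin. The t₂g³e_g¹ (high-spin) configuration has an unevenly filled e_g set; the Jahn–Teller theorem predicts a tetragonal distortion (typically axial elongation) to lift the degeneracy.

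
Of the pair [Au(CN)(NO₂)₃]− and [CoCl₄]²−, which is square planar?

[Au(CN)(NO₂)₃]−

For [Au(CN)(NO₂)₃]−: Each cyanide is −1; each nitro (N-bound nitrite) is −1; balancing the −1 overall charge requires Au(III). Group 11 minus oxidation state 3 gives a d⁸ configuration. A 5d d⁸ ion has a large crystal-field splitting; square planar leaves the high-energy d_{x²−y²} orbital empty and maximises CFSE. → square planar.
For [CoCl₄]²−: Each chloride is −1; balancing the −2 overall charge requires Co(II). Co sits in group 9, so the d-electron count is 9 − 2 = 7. For a high-spin 3d d⁷ ion with weak-field ligands the small Δₜ gives little square-planar CFSE advantage, so four ligands adopt the sterically favoured tetrahedral geometry. → tetrahedral.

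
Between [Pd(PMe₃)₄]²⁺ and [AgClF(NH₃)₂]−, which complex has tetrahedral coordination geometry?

For [Pd(PMe₃)₄]²⁺: Ligand charges: trimethylphosphine is neutral. With an overall charge of +2 the palladium centre must be in the +2 oxidation state. Group 10 minus oxidation state 2 gives a d⁸ configuration. A 4d d⁸ ion has a large crystal-field splitting; square planar leaves the high-energy d_{x²−y²} orbital empty and maximises CFSE. → square planar.
For [AgClF(NH₃)₂]−: Ligand charges: each chloride is −1; each fluoride is −1; ammonia is neutral. With an overall charge of −1 the silver centre must be in the +1 oxidation state. Silver is a group-11 element; Ag(I) is therefore d¹⁰. A d¹⁰ ion has no crystal-field stabilisation preference between square planar and tetrahedral, so four ligands adopt the sterically favoured tetrahedral geometry. → tetrahedral.

[AgClF(NH₃)₂]−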